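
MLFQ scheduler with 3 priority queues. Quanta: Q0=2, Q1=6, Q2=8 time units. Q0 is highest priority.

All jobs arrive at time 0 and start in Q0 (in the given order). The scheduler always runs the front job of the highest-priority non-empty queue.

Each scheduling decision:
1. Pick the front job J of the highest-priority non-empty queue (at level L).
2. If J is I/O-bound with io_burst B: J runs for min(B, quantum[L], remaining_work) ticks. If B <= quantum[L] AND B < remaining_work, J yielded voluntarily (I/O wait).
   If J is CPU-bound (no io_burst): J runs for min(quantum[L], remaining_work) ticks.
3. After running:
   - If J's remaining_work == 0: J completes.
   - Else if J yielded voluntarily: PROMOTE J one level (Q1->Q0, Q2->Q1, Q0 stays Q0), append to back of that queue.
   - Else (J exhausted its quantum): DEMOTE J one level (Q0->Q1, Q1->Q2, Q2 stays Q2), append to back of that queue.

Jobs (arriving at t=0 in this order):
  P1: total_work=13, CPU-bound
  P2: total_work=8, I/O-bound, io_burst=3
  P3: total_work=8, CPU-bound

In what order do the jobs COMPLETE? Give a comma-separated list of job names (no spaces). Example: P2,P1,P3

Answer: P3,P2,P1

Derivation:
t=0-2: P1@Q0 runs 2, rem=11, quantum used, demote→Q1. Q0=[P2,P3] Q1=[P1] Q2=[]
t=2-4: P2@Q0 runs 2, rem=6, quantum used, demote→Q1. Q0=[P3] Q1=[P1,P2] Q2=[]
t=4-6: P3@Q0 runs 2, rem=6, quantum used, demote→Q1. Q0=[] Q1=[P1,P2,P3] Q2=[]
t=6-12: P1@Q1 runs 6, rem=5, quantum used, demote→Q2. Q0=[] Q1=[P2,P3] Q2=[P1]
t=12-15: P2@Q1 runs 3, rem=3, I/O yield, promote→Q0. Q0=[P2] Q1=[P3] Q2=[P1]
t=15-17: P2@Q0 runs 2, rem=1, quantum used, demote→Q1. Q0=[] Q1=[P3,P2] Q2=[P1]
t=17-23: P3@Q1 runs 6, rem=0, completes. Q0=[] Q1=[P2] Q2=[P1]
t=23-24: P2@Q1 runs 1, rem=0, completes. Q0=[] Q1=[] Q2=[P1]
t=24-29: P1@Q2 runs 5, rem=0, completes. Q0=[] Q1=[] Q2=[]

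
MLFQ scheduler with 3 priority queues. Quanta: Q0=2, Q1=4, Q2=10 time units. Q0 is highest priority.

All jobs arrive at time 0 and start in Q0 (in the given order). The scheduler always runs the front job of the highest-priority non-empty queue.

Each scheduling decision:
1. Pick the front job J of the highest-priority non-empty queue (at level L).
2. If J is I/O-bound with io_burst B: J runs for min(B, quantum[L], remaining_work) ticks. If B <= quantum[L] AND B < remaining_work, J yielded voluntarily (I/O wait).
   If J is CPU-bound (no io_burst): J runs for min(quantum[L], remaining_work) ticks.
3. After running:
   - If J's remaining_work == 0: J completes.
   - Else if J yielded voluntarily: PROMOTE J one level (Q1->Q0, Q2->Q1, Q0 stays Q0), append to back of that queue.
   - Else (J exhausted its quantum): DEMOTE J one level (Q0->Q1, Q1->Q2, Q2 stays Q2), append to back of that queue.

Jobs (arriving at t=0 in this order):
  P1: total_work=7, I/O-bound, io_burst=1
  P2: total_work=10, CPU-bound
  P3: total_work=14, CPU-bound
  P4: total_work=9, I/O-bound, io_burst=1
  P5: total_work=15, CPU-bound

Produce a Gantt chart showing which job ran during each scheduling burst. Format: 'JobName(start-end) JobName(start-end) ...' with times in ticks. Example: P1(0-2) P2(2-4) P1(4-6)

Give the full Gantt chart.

Answer: P1(0-1) P2(1-3) P3(3-5) P4(5-6) P5(6-8) P1(8-9) P4(9-10) P1(10-11) P4(11-12) P1(12-13) P4(13-14) P1(14-15) P4(15-16) P1(16-17) P4(17-18) P1(18-19) P4(19-20) P4(20-21) P4(21-22) P2(22-26) P3(26-30) P5(30-34) P2(34-38) P3(38-46) P5(46-55)

Derivation:
t=0-1: P1@Q0 runs 1, rem=6, I/O yield, promote→Q0. Q0=[P2,P3,P4,P5,P1] Q1=[] Q2=[]
t=1-3: P2@Q0 runs 2, rem=8, quantum used, demote→Q1. Q0=[P3,P4,P5,P1] Q1=[P2] Q2=[]
t=3-5: P3@Q0 runs 2, rem=12, quantum used, demote→Q1. Q0=[P4,P5,P1] Q1=[P2,P3] Q2=[]
t=5-6: P4@Q0 runs 1, rem=8, I/O yield, promote→Q0. Q0=[P5,P1,P4] Q1=[P2,P3] Q2=[]
t=6-8: P5@Q0 runs 2, rem=13, quantum used, demote→Q1. Q0=[P1,P4] Q1=[P2,P3,P5] Q2=[]
t=8-9: P1@Q0 runs 1, rem=5, I/O yield, promote→Q0. Q0=[P4,P1] Q1=[P2,P3,P5] Q2=[]
t=9-10: P4@Q0 runs 1, rem=7, I/O yield, promote→Q0. Q0=[P1,P4] Q1=[P2,P3,P5] Q2=[]
t=10-11: P1@Q0 runs 1, rem=4, I/O yield, promote→Q0. Q0=[P4,P1] Q1=[P2,P3,P5] Q2=[]
t=11-12: P4@Q0 runs 1, rem=6, I/O yield, promote→Q0. Q0=[P1,P4] Q1=[P2,P3,P5] Q2=[]
t=12-13: P1@Q0 runs 1, rem=3, I/O yield, promote→Q0. Q0=[P4,P1] Q1=[P2,P3,P5] Q2=[]
t=13-14: P4@Q0 runs 1, rem=5, I/O yield, promote→Q0. Q0=[P1,P4] Q1=[P2,P3,P5] Q2=[]
t=14-15: P1@Q0 runs 1, rem=2, I/O yield, promote→Q0. Q0=[P4,P1] Q1=[P2,P3,P5] Q2=[]
t=15-16: P4@Q0 runs 1, rem=4, I/O yield, promote→Q0. Q0=[P1,P4] Q1=[P2,P3,P5] Q2=[]
t=16-17: P1@Q0 runs 1, rem=1, I/O yield, promote→Q0. Q0=[P4,P1] Q1=[P2,P3,P5] Q2=[]
t=17-18: P4@Q0 runs 1, rem=3, I/O yield, promote→Q0. Q0=[P1,P4] Q1=[P2,P3,P5] Q2=[]
t=18-19: P1@Q0 runs 1, rem=0, completes. Q0=[P4] Q1=[P2,P3,P5] Q2=[]
t=19-20: P4@Q0 runs 1, rem=2, I/O yield, promote→Q0. Q0=[P4] Q1=[P2,P3,P5] Q2=[]
t=20-21: P4@Q0 runs 1, rem=1, I/O yield, promote→Q0. Q0=[P4] Q1=[P2,P3,P5] Q2=[]
t=21-22: P4@Q0 runs 1, rem=0, completes. Q0=[] Q1=[P2,P3,P5] Q2=[]
t=22-26: P2@Q1 runs 4, rem=4, quantum used, demote→Q2. Q0=[] Q1=[P3,P5] Q2=[P2]
t=26-30: P3@Q1 runs 4, rem=8, quantum used, demote→Q2. Q0=[] Q1=[P5] Q2=[P2,P3]
t=30-34: P5@Q1 runs 4, rem=9, quantum used, demote→Q2. Q0=[] Q1=[] Q2=[P2,P3,P5]
t=34-38: P2@Q2 runs 4, rem=0, completes. Q0=[] Q1=[] Q2=[P3,P5]
t=38-46: P3@Q2 runs 8, rem=0, completes. Q0=[] Q1=[] Q2=[P5]
t=46-55: P5@Q2 runs 9, rem=0, completes. Q0=[] Q1=[] Q2=[]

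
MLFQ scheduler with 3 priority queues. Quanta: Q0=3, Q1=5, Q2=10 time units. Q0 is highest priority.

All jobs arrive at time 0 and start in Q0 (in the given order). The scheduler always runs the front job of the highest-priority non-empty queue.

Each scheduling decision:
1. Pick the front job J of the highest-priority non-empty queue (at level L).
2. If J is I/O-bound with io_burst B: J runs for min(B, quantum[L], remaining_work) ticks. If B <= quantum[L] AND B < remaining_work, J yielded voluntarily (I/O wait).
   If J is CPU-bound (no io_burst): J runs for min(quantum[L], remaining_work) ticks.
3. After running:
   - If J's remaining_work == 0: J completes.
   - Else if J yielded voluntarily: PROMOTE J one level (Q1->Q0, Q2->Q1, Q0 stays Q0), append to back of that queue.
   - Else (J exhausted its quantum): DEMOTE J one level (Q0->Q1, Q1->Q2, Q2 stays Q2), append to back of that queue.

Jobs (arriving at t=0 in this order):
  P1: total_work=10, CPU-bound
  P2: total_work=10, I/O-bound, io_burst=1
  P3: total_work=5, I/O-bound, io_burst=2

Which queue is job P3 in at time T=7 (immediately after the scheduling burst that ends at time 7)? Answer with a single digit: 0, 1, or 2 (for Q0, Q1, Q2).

t=0-3: P1@Q0 runs 3, rem=7, quantum used, demote→Q1. Q0=[P2,P3] Q1=[P1] Q2=[]
t=3-4: P2@Q0 runs 1, rem=9, I/O yield, promote→Q0. Q0=[P3,P2] Q1=[P1] Q2=[]
t=4-6: P3@Q0 runs 2, rem=3, I/O yield, promote→Q0. Q0=[P2,P3] Q1=[P1] Q2=[]
t=6-7: P2@Q0 runs 1, rem=8, I/O yield, promote→Q0. Q0=[P3,P2] Q1=[P1] Q2=[]
t=7-9: P3@Q0 runs 2, rem=1, I/O yield, promote→Q0. Q0=[P2,P3] Q1=[P1] Q2=[]
t=9-10: P2@Q0 runs 1, rem=7, I/O yield, promote→Q0. Q0=[P3,P2] Q1=[P1] Q2=[]
t=10-11: P3@Q0 runs 1, rem=0, completes. Q0=[P2] Q1=[P1] Q2=[]
t=11-12: P2@Q0 runs 1, rem=6, I/O yield, promote→Q0. Q0=[P2] Q1=[P1] Q2=[]
t=12-13: P2@Q0 runs 1, rem=5, I/O yield, promote→Q0. Q0=[P2] Q1=[P1] Q2=[]
t=13-14: P2@Q0 runs 1, rem=4, I/O yield, promote→Q0. Q0=[P2] Q1=[P1] Q2=[]
t=14-15: P2@Q0 runs 1, rem=3, I/O yield, promote→Q0. Q0=[P2] Q1=[P1] Q2=[]
t=15-16: P2@Q0 runs 1, rem=2, I/O yield, promote→Q0. Q0=[P2] Q1=[P1] Q2=[]
t=16-17: P2@Q0 runs 1, rem=1, I/O yield, promote→Q0. Q0=[P2] Q1=[P1] Q2=[]
t=17-18: P2@Q0 runs 1, rem=0, completes. Q0=[] Q1=[P1] Q2=[]
t=18-23: P1@Q1 runs 5, rem=2, quantum used, demote→Q2. Q0=[] Q1=[] Q2=[P1]
t=23-25: P1@Q2 runs 2, rem=0, completes. Q0=[] Q1=[] Q2=[]

Answer: 0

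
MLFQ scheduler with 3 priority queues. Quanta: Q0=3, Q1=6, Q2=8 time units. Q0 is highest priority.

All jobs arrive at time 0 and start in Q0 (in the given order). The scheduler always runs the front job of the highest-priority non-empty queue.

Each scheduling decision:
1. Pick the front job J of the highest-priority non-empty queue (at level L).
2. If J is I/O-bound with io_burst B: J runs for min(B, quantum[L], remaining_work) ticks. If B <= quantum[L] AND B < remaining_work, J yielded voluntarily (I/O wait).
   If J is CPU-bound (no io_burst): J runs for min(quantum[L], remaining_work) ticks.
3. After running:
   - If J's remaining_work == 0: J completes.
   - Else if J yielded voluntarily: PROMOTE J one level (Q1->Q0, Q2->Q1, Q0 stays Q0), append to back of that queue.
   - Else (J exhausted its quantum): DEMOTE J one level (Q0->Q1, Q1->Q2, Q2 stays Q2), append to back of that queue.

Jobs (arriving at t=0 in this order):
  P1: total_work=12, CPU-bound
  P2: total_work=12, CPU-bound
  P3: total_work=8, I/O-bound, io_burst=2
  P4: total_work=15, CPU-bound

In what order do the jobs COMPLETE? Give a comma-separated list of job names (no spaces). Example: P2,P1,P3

Answer: P3,P1,P2,P4

Derivation:
t=0-3: P1@Q0 runs 3, rem=9, quantum used, demote→Q1. Q0=[P2,P3,P4] Q1=[P1] Q2=[]
t=3-6: P2@Q0 runs 3, rem=9, quantum used, demote→Q1. Q0=[P3,P4] Q1=[P1,P2] Q2=[]
t=6-8: P3@Q0 runs 2, rem=6, I/O yield, promote→Q0. Q0=[P4,P3] Q1=[P1,P2] Q2=[]
t=8-11: P4@Q0 runs 3, rem=12, quantum used, demote→Q1. Q0=[P3] Q1=[P1,P2,P4] Q2=[]
t=11-13: P3@Q0 runs 2, rem=4, I/O yield, promote→Q0. Q0=[P3] Q1=[P1,P2,P4] Q2=[]
t=13-15: P3@Q0 runs 2, rem=2, I/O yield, promote→Q0. Q0=[P3] Q1=[P1,P2,P4] Q2=[]
t=15-17: P3@Q0 runs 2, rem=0, completes. Q0=[] Q1=[P1,P2,P4] Q2=[]
t=17-23: P1@Q1 runs 6, rem=3, quantum used, demote→Q2. Q0=[] Q1=[P2,P4] Q2=[P1]
t=23-29: P2@Q1 runs 6, rem=3, quantum used, demote→Q2. Q0=[] Q1=[P4] Q2=[P1,P2]
t=29-35: P4@Q1 runs 6, rem=6, quantum used, demote→Q2. Q0=[] Q1=[] Q2=[P1,P2,P4]
t=35-38: P1@Q2 runs 3, rem=0, completes. Q0=[] Q1=[] Q2=[P2,P4]
t=38-41: P2@Q2 runs 3, rem=0, completes. Q0=[] Q1=[] Q2=[P4]
t=41-47: P4@Q2 runs 6, rem=0, completes. Q0=[] Q1=[] Q2=[]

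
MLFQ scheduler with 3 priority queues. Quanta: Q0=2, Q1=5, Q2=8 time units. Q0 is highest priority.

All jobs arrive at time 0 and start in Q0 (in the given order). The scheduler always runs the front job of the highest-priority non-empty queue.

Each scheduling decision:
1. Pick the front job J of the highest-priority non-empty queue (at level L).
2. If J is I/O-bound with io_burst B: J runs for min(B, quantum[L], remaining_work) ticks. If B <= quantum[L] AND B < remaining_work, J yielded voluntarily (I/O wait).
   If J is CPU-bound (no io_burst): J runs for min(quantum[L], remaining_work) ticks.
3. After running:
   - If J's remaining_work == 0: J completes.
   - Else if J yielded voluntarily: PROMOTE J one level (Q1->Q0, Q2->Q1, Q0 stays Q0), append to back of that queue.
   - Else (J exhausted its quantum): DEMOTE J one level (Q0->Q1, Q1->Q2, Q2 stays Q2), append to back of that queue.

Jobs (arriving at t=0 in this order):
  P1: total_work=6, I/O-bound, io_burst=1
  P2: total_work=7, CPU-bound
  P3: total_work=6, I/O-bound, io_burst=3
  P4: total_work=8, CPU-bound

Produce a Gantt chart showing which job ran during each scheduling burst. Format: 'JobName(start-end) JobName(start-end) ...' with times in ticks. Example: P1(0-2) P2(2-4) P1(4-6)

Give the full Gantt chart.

Answer: P1(0-1) P2(1-3) P3(3-5) P4(5-7) P1(7-8) P1(8-9) P1(9-10) P1(10-11) P1(11-12) P2(12-17) P3(17-20) P3(20-21) P4(21-26) P4(26-27)

Derivation:
t=0-1: P1@Q0 runs 1, rem=5, I/O yield, promote→Q0. Q0=[P2,P3,P4,P1] Q1=[] Q2=[]
t=1-3: P2@Q0 runs 2, rem=5, quantum used, demote→Q1. Q0=[P3,P4,P1] Q1=[P2] Q2=[]
t=3-5: P3@Q0 runs 2, rem=4, quantum used, demote→Q1. Q0=[P4,P1] Q1=[P2,P3] Q2=[]
t=5-7: P4@Q0 runs 2, rem=6, quantum used, demote→Q1. Q0=[P1] Q1=[P2,P3,P4] Q2=[]
t=7-8: P1@Q0 runs 1, rem=4, I/O yield, promote→Q0. Q0=[P1] Q1=[P2,P3,P4] Q2=[]
t=8-9: P1@Q0 runs 1, rem=3, I/O yield, promote→Q0. Q0=[P1] Q1=[P2,P3,P4] Q2=[]
t=9-10: P1@Q0 runs 1, rem=2, I/O yield, promote→Q0. Q0=[P1] Q1=[P2,P3,P4] Q2=[]
t=10-11: P1@Q0 runs 1, rem=1, I/O yield, promote→Q0. Q0=[P1] Q1=[P2,P3,P4] Q2=[]
t=11-12: P1@Q0 runs 1, rem=0, completes. Q0=[] Q1=[P2,P3,P4] Q2=[]
t=12-17: P2@Q1 runs 5, rem=0, completes. Q0=[] Q1=[P3,P4] Q2=[]
t=17-20: P3@Q1 runs 3, rem=1, I/O yield, promote→Q0. Q0=[P3] Q1=[P4] Q2=[]
t=20-21: P3@Q0 runs 1, rem=0, completes. Q0=[] Q1=[P4] Q2=[]
t=21-26: P4@Q1 runs 5, rem=1, quantum used, demote→Q2. Q0=[] Q1=[] Q2=[P4]
t=26-27: P4@Q2 runs 1, rem=0, completes. Q0=[] Q1=[] Q2=[]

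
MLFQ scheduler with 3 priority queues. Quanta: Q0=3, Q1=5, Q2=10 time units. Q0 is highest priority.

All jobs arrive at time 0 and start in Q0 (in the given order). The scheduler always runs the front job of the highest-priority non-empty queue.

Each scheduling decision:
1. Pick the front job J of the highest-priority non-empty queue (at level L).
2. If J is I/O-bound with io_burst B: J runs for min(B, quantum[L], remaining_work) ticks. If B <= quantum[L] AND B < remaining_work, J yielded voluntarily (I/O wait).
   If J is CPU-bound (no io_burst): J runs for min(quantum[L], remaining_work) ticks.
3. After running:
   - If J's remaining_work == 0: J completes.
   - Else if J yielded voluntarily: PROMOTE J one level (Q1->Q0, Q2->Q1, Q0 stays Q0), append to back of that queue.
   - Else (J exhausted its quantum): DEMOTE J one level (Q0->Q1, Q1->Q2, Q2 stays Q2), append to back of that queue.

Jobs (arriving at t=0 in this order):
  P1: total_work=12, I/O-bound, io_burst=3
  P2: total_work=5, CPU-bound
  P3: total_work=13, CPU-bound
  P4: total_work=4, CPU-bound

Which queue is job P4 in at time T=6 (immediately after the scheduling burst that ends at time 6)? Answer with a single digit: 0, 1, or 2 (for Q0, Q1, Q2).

t=0-3: P1@Q0 runs 3, rem=9, I/O yield, promote→Q0. Q0=[P2,P3,P4,P1] Q1=[] Q2=[]
t=3-6: P2@Q0 runs 3, rem=2, quantum used, demote→Q1. Q0=[P3,P4,P1] Q1=[P2] Q2=[]
t=6-9: P3@Q0 runs 3, rem=10, quantum used, demote→Q1. Q0=[P4,P1] Q1=[P2,P3] Q2=[]
t=9-12: P4@Q0 runs 3, rem=1, quantum used, demote→Q1. Q0=[P1] Q1=[P2,P3,P4] Q2=[]
t=12-15: P1@Q0 runs 3, rem=6, I/O yield, promote→Q0. Q0=[P1] Q1=[P2,P3,P4] Q2=[]
t=15-18: P1@Q0 runs 3, rem=3, I/O yield, promote→Q0. Q0=[P1] Q1=[P2,P3,P4] Q2=[]
t=18-21: P1@Q0 runs 3, rem=0, completes. Q0=[] Q1=[P2,P3,P4] Q2=[]
t=21-23: P2@Q1 runs 2, rem=0, completes. Q0=[] Q1=[P3,P4] Q2=[]
t=23-28: P3@Q1 runs 5, rem=5, quantum used, demote→Q2. Q0=[] Q1=[P4] Q2=[P3]
t=28-29: P4@Q1 runs 1, rem=0, completes. Q0=[] Q1=[] Q2=[P3]
t=29-34: P3@Q2 runs 5, rem=0, completes. Q0=[] Q1=[] Q2=[]

Answer: 0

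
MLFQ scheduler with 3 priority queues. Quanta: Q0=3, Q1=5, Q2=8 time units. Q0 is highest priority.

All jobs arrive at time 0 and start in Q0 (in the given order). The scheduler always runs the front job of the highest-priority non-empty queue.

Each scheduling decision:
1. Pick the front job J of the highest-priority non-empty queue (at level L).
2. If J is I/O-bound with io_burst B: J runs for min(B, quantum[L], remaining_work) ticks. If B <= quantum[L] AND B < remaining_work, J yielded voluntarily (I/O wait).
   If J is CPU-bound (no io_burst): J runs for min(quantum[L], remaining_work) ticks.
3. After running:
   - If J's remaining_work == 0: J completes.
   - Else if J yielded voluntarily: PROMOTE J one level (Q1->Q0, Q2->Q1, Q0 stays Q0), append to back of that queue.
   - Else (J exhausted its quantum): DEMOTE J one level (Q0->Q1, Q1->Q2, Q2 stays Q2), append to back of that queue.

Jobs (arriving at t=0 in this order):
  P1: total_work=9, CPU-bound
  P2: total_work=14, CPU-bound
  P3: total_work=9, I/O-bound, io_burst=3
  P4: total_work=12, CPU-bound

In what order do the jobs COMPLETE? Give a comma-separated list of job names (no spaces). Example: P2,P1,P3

t=0-3: P1@Q0 runs 3, rem=6, quantum used, demote→Q1. Q0=[P2,P3,P4] Q1=[P1] Q2=[]
t=3-6: P2@Q0 runs 3, rem=11, quantum used, demote→Q1. Q0=[P3,P4] Q1=[P1,P2] Q2=[]
t=6-9: P3@Q0 runs 3, rem=6, I/O yield, promote→Q0. Q0=[P4,P3] Q1=[P1,P2] Q2=[]
t=9-12: P4@Q0 runs 3, rem=9, quantum used, demote→Q1. Q0=[P3] Q1=[P1,P2,P4] Q2=[]
t=12-15: P3@Q0 runs 3, rem=3, I/O yield, promote→Q0. Q0=[P3] Q1=[P1,P2,P4] Q2=[]
t=15-18: P3@Q0 runs 3, rem=0, completes. Q0=[] Q1=[P1,P2,P4] Q2=[]
t=18-23: P1@Q1 runs 5, rem=1, quantum used, demote→Q2. Q0=[] Q1=[P2,P4] Q2=[P1]
t=23-28: P2@Q1 runs 5, rem=6, quantum used, demote→Q2. Q0=[] Q1=[P4] Q2=[P1,P2]
t=28-33: P4@Q1 runs 5, rem=4, quantum used, demote→Q2. Q0=[] Q1=[] Q2=[P1,P2,P4]
t=33-34: P1@Q2 runs 1, rem=0, completes. Q0=[] Q1=[] Q2=[P2,P4]
t=34-40: P2@Q2 runs 6, rem=0, completes. Q0=[] Q1=[] Q2=[P4]
t=40-44: P4@Q2 runs 4, rem=0, completes. Q0=[] Q1=[] Q2=[]

Answer: P3,P1,P2,P4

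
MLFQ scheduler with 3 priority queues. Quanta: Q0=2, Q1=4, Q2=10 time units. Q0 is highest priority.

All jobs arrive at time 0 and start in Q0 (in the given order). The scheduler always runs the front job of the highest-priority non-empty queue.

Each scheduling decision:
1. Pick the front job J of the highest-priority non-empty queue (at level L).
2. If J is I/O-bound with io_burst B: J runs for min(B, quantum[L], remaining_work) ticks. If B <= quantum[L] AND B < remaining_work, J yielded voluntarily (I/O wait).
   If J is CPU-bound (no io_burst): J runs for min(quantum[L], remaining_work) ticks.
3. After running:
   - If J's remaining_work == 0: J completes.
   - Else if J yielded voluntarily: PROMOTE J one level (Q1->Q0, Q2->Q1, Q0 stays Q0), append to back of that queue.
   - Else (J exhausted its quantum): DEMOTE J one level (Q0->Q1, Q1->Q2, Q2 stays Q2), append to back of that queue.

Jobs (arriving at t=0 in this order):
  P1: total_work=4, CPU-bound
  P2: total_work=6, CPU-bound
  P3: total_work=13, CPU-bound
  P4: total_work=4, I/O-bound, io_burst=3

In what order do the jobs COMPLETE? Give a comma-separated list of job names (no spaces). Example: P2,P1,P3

Answer: P1,P2,P4,P3

Derivation:
t=0-2: P1@Q0 runs 2, rem=2, quantum used, demote→Q1. Q0=[P2,P3,P4] Q1=[P1] Q2=[]
t=2-4: P2@Q0 runs 2, rem=4, quantum used, demote→Q1. Q0=[P3,P4] Q1=[P1,P2] Q2=[]
t=4-6: P3@Q0 runs 2, rem=11, quantum used, demote→Q1. Q0=[P4] Q1=[P1,P2,P3] Q2=[]
t=6-8: P4@Q0 runs 2, rem=2, quantum used, demote→Q1. Q0=[] Q1=[P1,P2,P3,P4] Q2=[]
t=8-10: P1@Q1 runs 2, rem=0, completes. Q0=[] Q1=[P2,P3,P4] Q2=[]
t=10-14: P2@Q1 runs 4, rem=0, completes. Q0=[] Q1=[P3,P4] Q2=[]
t=14-18: P3@Q1 runs 4, rem=7, quantum used, demote→Q2. Q0=[] Q1=[P4] Q2=[P3]
t=18-20: P4@Q1 runs 2, rem=0, completes. Q0=[] Q1=[] Q2=[P3]
t=20-27: P3@Q2 runs 7, rem=0, completes. Q0=[] Q1=[] Q2=[]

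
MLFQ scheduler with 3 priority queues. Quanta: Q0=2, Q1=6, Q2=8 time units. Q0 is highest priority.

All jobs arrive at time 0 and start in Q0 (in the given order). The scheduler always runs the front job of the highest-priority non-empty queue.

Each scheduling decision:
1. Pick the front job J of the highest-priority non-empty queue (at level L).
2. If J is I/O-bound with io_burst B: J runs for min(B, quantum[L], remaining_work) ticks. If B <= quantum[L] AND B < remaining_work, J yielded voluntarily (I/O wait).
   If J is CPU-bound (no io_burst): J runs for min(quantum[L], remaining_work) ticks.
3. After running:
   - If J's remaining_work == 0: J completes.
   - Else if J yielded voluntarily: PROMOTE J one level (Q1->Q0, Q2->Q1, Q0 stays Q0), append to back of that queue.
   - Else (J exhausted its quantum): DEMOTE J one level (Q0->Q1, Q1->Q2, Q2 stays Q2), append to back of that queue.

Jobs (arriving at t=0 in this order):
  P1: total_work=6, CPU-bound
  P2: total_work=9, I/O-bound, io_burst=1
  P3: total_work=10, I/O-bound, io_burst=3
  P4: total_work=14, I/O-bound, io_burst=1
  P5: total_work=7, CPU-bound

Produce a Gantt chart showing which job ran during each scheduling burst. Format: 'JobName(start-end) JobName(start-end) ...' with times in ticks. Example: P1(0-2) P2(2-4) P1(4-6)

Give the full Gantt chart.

Answer: P1(0-2) P2(2-3) P3(3-5) P4(5-6) P5(6-8) P2(8-9) P4(9-10) P2(10-11) P4(11-12) P2(12-13) P4(13-14) P2(14-15) P4(15-16) P2(16-17) P4(17-18) P2(18-19) P4(19-20) P2(20-21) P4(21-22) P2(22-23) P4(23-24) P4(24-25) P4(25-26) P4(26-27) P4(27-28) P4(28-29) P1(29-33) P3(33-36) P3(36-38) P5(38-43) P3(43-46)

Derivation:
t=0-2: P1@Q0 runs 2, rem=4, quantum used, demote→Q1. Q0=[P2,P3,P4,P5] Q1=[P1] Q2=[]
t=2-3: P2@Q0 runs 1, rem=8, I/O yield, promote→Q0. Q0=[P3,P4,P5,P2] Q1=[P1] Q2=[]
t=3-5: P3@Q0 runs 2, rem=8, quantum used, demote→Q1. Q0=[P4,P5,P2] Q1=[P1,P3] Q2=[]
t=5-6: P4@Q0 runs 1, rem=13, I/O yield, promote→Q0. Q0=[P5,P2,P4] Q1=[P1,P3] Q2=[]
t=6-8: P5@Q0 runs 2, rem=5, quantum used, demote→Q1. Q0=[P2,P4] Q1=[P1,P3,P5] Q2=[]
t=8-9: P2@Q0 runs 1, rem=7, I/O yield, promote→Q0. Q0=[P4,P2] Q1=[P1,P3,P5] Q2=[]
t=9-10: P4@Q0 runs 1, rem=12, I/O yield, promote→Q0. Q0=[P2,P4] Q1=[P1,P3,P5] Q2=[]
t=10-11: P2@Q0 runs 1, rem=6, I/O yield, promote→Q0. Q0=[P4,P2] Q1=[P1,P3,P5] Q2=[]
t=11-12: P4@Q0 runs 1, rem=11, I/O yield, promote→Q0. Q0=[P2,P4] Q1=[P1,P3,P5] Q2=[]
t=12-13: P2@Q0 runs 1, rem=5, I/O yield, promote→Q0. Q0=[P4,P2] Q1=[P1,P3,P5] Q2=[]
t=13-14: P4@Q0 runs 1, rem=10, I/O yield, promote→Q0. Q0=[P2,P4] Q1=[P1,P3,P5] Q2=[]
t=14-15: P2@Q0 runs 1, rem=4, I/O yield, promote→Q0. Q0=[P4,P2] Q1=[P1,P3,P5] Q2=[]
t=15-16: P4@Q0 runs 1, rem=9, I/O yield, promote→Q0. Q0=[P2,P4] Q1=[P1,P3,P5] Q2=[]
t=16-17: P2@Q0 runs 1, rem=3, I/O yield, promote→Q0. Q0=[P4,P2] Q1=[P1,P3,P5] Q2=[]
t=17-18: P4@Q0 runs 1, rem=8, I/O yield, promote→Q0. Q0=[P2,P4] Q1=[P1,P3,P5] Q2=[]
t=18-19: P2@Q0 runs 1, rem=2, I/O yield, promote→Q0. Q0=[P4,P2] Q1=[P1,P3,P5] Q2=[]
t=19-20: P4@Q0 runs 1, rem=7, I/O yield, promote→Q0. Q0=[P2,P4] Q1=[P1,P3,P5] Q2=[]
t=20-21: P2@Q0 runs 1, rem=1, I/O yield, promote→Q0. Q0=[P4,P2] Q1=[P1,P3,P5] Q2=[]
t=21-22: P4@Q0 runs 1, rem=6, I/O yield, promote→Q0. Q0=[P2,P4] Q1=[P1,P3,P5] Q2=[]
t=22-23: P2@Q0 runs 1, rem=0, completes. Q0=[P4] Q1=[P1,P3,P5] Q2=[]
t=23-24: P4@Q0 runs 1, rem=5, I/O yield, promote→Q0. Q0=[P4] Q1=[P1,P3,P5] Q2=[]
t=24-25: P4@Q0 runs 1, rem=4, I/O yield, promote→Q0. Q0=[P4] Q1=[P1,P3,P5] Q2=[]
t=25-26: P4@Q0 runs 1, rem=3, I/O yield, promote→Q0. Q0=[P4] Q1=[P1,P3,P5] Q2=[]
t=26-27: P4@Q0 runs 1, rem=2, I/O yield, promote→Q0. Q0=[P4] Q1=[P1,P3,P5] Q2=[]
t=27-28: P4@Q0 runs 1, rem=1, I/O yield, promote→Q0. Q0=[P4] Q1=[P1,P3,P5] Q2=[]
t=28-29: P4@Q0 runs 1, rem=0, completes. Q0=[] Q1=[P1,P3,P5] Q2=[]
t=29-33: P1@Q1 runs 4, rem=0, completes. Q0=[] Q1=[P3,P5] Q2=[]
t=33-36: P3@Q1 runs 3, rem=5, I/O yield, promote→Q0. Q0=[P3] Q1=[P5] Q2=[]
t=36-38: P3@Q0 runs 2, rem=3, quantum used, demote→Q1. Q0=[] Q1=[P5,P3] Q2=[]
t=38-43: P5@Q1 runs 5, rem=0, completes. Q0=[] Q1=[P3] Q2=[]
t=43-46: P3@Q1 runs 3, rem=0, completes. Q0=[] Q1=[] Q2=[]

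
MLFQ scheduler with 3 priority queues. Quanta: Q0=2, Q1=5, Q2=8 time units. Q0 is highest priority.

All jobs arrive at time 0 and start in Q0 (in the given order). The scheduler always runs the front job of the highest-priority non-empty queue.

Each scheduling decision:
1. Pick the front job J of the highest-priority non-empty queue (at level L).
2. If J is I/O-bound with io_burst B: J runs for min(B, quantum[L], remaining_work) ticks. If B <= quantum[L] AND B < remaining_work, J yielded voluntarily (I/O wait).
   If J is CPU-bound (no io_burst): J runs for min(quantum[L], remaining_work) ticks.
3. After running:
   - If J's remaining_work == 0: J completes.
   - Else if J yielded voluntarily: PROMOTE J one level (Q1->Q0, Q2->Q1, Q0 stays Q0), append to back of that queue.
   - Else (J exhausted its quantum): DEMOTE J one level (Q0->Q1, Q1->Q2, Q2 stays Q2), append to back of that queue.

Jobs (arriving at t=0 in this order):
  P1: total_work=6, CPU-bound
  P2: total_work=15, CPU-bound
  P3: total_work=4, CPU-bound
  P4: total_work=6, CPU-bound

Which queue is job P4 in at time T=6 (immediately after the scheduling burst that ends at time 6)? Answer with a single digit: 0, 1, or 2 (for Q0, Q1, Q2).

Answer: 0

Derivation:
t=0-2: P1@Q0 runs 2, rem=4, quantum used, demote→Q1. Q0=[P2,P3,P4] Q1=[P1] Q2=[]
t=2-4: P2@Q0 runs 2, rem=13, quantum used, demote→Q1. Q0=[P3,P4] Q1=[P1,P2] Q2=[]
t=4-6: P3@Q0 runs 2, rem=2, quantum used, demote→Q1. Q0=[P4] Q1=[P1,P2,P3] Q2=[]
t=6-8: P4@Q0 runs 2, rem=4, quantum used, demote→Q1. Q0=[] Q1=[P1,P2,P3,P4] Q2=[]
t=8-12: P1@Q1 runs 4, rem=0, completes. Q0=[] Q1=[P2,P3,P4] Q2=[]
t=12-17: P2@Q1 runs 5, rem=8, quantum used, demote→Q2. Q0=[] Q1=[P3,P4] Q2=[P2]
t=17-19: P3@Q1 runs 2, rem=0, completes. Q0=[] Q1=[P4] Q2=[P2]
t=19-23: P4@Q1 runs 4, rem=0, completes. Q0=[] Q1=[] Q2=[P2]
t=23-31: P2@Q2 runs 8, rem=0, completes. Q0=[] Q1=[] Q2=[]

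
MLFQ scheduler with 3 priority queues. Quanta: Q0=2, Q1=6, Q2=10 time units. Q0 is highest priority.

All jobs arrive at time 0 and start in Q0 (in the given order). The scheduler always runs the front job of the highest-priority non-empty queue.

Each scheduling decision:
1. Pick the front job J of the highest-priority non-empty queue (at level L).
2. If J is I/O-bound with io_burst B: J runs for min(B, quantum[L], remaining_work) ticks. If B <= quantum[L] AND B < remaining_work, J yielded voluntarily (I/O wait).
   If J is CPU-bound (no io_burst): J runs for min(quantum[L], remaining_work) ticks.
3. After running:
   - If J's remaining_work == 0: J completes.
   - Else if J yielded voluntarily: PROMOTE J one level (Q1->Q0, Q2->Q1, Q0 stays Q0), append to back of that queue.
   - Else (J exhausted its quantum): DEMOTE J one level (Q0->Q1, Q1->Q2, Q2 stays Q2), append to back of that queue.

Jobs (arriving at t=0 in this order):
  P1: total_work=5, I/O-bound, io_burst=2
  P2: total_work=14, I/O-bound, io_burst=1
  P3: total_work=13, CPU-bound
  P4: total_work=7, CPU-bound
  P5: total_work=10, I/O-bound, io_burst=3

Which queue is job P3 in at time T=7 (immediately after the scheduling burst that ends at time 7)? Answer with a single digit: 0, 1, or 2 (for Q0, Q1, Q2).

Answer: 1

Derivation:
t=0-2: P1@Q0 runs 2, rem=3, I/O yield, promote→Q0. Q0=[P2,P3,P4,P5,P1] Q1=[] Q2=[]
t=2-3: P2@Q0 runs 1, rem=13, I/O yield, promote→Q0. Q0=[P3,P4,P5,P1,P2] Q1=[] Q2=[]
t=3-5: P3@Q0 runs 2, rem=11, quantum used, demote→Q1. Q0=[P4,P5,P1,P2] Q1=[P3] Q2=[]
t=5-7: P4@Q0 runs 2, rem=5, quantum used, demote→Q1. Q0=[P5,P1,P2] Q1=[P3,P4] Q2=[]
t=7-9: P5@Q0 runs 2, rem=8, quantum used, demote→Q1. Q0=[P1,P2] Q1=[P3,P4,P5] Q2=[]
t=9-11: P1@Q0 runs 2, rem=1, I/O yield, promote→Q0. Q0=[P2,P1] Q1=[P3,P4,P5] Q2=[]
t=11-12: P2@Q0 runs 1, rem=12, I/O yield, promote→Q0. Q0=[P1,P2] Q1=[P3,P4,P5] Q2=[]
t=12-13: P1@Q0 runs 1, rem=0, completes. Q0=[P2] Q1=[P3,P4,P5] Q2=[]
t=13-14: P2@Q0 runs 1, rem=11, I/O yield, promote→Q0. Q0=[P2] Q1=[P3,P4,P5] Q2=[]
t=14-15: P2@Q0 runs 1, rem=10, I/O yield, promote→Q0. Q0=[P2] Q1=[P3,P4,P5] Q2=[]
t=15-16: P2@Q0 runs 1, rem=9, I/O yield, promote→Q0. Q0=[P2] Q1=[P3,P4,P5] Q2=[]
t=16-17: P2@Q0 runs 1, rem=8, I/O yield, promote→Q0. Q0=[P2] Q1=[P3,P4,P5] Q2=[]
t=17-18: P2@Q0 runs 1, rem=7, I/O yield, promote→Q0. Q0=[P2] Q1=[P3,P4,P5] Q2=[]
t=18-19: P2@Q0 runs 1, rem=6, I/O yield, promote→Q0. Q0=[P2] Q1=[P3,P4,P5] Q2=[]
t=19-20: P2@Q0 runs 1, rem=5, I/O yield, promote→Q0. Q0=[P2] Q1=[P3,P4,P5] Q2=[]
t=20-21: P2@Q0 runs 1, rem=4, I/O yield, promote→Q0. Q0=[P2] Q1=[P3,P4,P5] Q2=[]
t=21-22: P2@Q0 runs 1, rem=3, I/O yield, promote→Q0. Q0=[P2] Q1=[P3,P4,P5] Q2=[]
t=22-23: P2@Q0 runs 1, rem=2, I/O yield, promote→Q0. Q0=[P2] Q1=[P3,P4,P5] Q2=[]
t=23-24: P2@Q0 runs 1, rem=1, I/O yield, promote→Q0. Q0=[P2] Q1=[P3,P4,P5] Q2=[]
t=24-25: P2@Q0 runs 1, rem=0, completes. Q0=[] Q1=[P3,P4,P5] Q2=[]
t=25-31: P3@Q1 runs 6, rem=5, quantum used, demote→Q2. Q0=[] Q1=[P4,P5] Q2=[P3]
t=31-36: P4@Q1 runs 5, rem=0, completes. Q0=[] Q1=[P5] Q2=[P3]
t=36-39: P5@Q1 runs 3, rem=5, I/O yield, promote→Q0. Q0=[P5] Q1=[] Q2=[P3]
t=39-41: P5@Q0 runs 2, rem=3, quantum used, demote→Q1. Q0=[] Q1=[P5] Q2=[P3]
t=41-44: P5@Q1 runs 3, rem=0, completes. Q0=[] Q1=[] Q2=[P3]
t=44-49: P3@Q2 runs 5, rem=0, completes. Q0=[] Q1=[] Q2=[]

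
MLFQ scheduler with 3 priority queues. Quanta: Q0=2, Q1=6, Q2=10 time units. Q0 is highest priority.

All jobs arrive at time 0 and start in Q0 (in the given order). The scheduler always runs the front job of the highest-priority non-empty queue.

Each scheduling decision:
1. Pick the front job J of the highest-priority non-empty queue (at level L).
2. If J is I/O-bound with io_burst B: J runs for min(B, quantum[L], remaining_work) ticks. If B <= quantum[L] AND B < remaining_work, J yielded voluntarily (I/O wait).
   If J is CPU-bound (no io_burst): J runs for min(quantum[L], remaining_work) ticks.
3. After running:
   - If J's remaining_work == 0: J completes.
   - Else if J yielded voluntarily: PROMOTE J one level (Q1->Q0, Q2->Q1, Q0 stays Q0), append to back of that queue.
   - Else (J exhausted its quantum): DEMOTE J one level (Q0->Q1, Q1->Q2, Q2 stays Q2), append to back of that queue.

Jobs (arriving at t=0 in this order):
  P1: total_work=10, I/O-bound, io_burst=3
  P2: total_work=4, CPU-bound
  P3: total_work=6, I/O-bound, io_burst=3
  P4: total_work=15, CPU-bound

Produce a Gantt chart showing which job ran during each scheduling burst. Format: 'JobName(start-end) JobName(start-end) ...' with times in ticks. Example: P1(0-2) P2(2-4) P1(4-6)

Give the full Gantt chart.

Answer: P1(0-2) P2(2-4) P3(4-6) P4(6-8) P1(8-11) P1(11-13) P2(13-15) P3(15-18) P3(18-19) P4(19-25) P1(25-28) P4(28-35)

Derivation:
t=0-2: P1@Q0 runs 2, rem=8, quantum used, demote→Q1. Q0=[P2,P3,P4] Q1=[P1] Q2=[]
t=2-4: P2@Q0 runs 2, rem=2, quantum used, demote→Q1. Q0=[P3,P4] Q1=[P1,P2] Q2=[]
t=4-6: P3@Q0 runs 2, rem=4, quantum used, demote→Q1. Q0=[P4] Q1=[P1,P2,P3] Q2=[]
t=6-8: P4@Q0 runs 2, rem=13, quantum used, demote→Q1. Q0=[] Q1=[P1,P2,P3,P4] Q2=[]
t=8-11: P1@Q1 runs 3, rem=5, I/O yield, promote→Q0. Q0=[P1] Q1=[P2,P3,P4] Q2=[]
t=11-13: P1@Q0 runs 2, rem=3, quantum used, demote→Q1. Q0=[] Q1=[P2,P3,P4,P1] Q2=[]
t=13-15: P2@Q1 runs 2, rem=0, completes. Q0=[] Q1=[P3,P4,P1] Q2=[]
t=15-18: P3@Q1 runs 3, rem=1, I/O yield, promote→Q0. Q0=[P3] Q1=[P4,P1] Q2=[]
t=18-19: P3@Q0 runs 1, rem=0, completes. Q0=[] Q1=[P4,P1] Q2=[]
t=19-25: P4@Q1 runs 6, rem=7, quantum used, demote→Q2. Q0=[] Q1=[P1] Q2=[P4]
t=25-28: P1@Q1 runs 3, rem=0, completes. Q0=[] Q1=[] Q2=[P4]
t=28-35: P4@Q2 runs 7, rem=0, completes. Q0=[] Q1=[] Q2=[]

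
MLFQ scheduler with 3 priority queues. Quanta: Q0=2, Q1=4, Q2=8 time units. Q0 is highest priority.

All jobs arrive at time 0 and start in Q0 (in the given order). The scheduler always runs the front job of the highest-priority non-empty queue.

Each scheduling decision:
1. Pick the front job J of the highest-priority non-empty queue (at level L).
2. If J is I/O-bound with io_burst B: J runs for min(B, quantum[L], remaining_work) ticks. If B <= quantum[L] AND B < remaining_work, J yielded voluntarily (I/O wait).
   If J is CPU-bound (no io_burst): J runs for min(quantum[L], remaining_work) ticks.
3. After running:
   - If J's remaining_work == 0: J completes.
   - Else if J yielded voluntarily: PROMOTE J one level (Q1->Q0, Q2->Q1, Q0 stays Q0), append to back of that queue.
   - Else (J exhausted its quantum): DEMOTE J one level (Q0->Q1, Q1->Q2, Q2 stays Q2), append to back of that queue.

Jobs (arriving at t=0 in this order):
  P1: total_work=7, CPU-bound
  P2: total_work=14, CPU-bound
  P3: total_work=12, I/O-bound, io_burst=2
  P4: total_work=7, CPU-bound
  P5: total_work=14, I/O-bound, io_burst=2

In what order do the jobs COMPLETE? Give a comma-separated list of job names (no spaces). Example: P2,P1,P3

t=0-2: P1@Q0 runs 2, rem=5, quantum used, demote→Q1. Q0=[P2,P3,P4,P5] Q1=[P1] Q2=[]
t=2-4: P2@Q0 runs 2, rem=12, quantum used, demote→Q1. Q0=[P3,P4,P5] Q1=[P1,P2] Q2=[]
t=4-6: P3@Q0 runs 2, rem=10, I/O yield, promote→Q0. Q0=[P4,P5,P3] Q1=[P1,P2] Q2=[]
t=6-8: P4@Q0 runs 2, rem=5, quantum used, demote→Q1. Q0=[P5,P3] Q1=[P1,P2,P4] Q2=[]
t=8-10: P5@Q0 runs 2, rem=12, I/O yield, promote→Q0. Q0=[P3,P5] Q1=[P1,P2,P4] Q2=[]
t=10-12: P3@Q0 runs 2, rem=8, I/O yield, promote→Q0. Q0=[P5,P3] Q1=[P1,P2,P4] Q2=[]
t=12-14: P5@Q0 runs 2, rem=10, I/O yield, promote→Q0. Q0=[P3,P5] Q1=[P1,P2,P4] Q2=[]
t=14-16: P3@Q0 runs 2, rem=6, I/O yield, promote→Q0. Q0=[P5,P3] Q1=[P1,P2,P4] Q2=[]
t=16-18: P5@Q0 runs 2, rem=8, I/O yield, promote→Q0. Q0=[P3,P5] Q1=[P1,P2,P4] Q2=[]
t=18-20: P3@Q0 runs 2, rem=4, I/O yield, promote→Q0. Q0=[P5,P3] Q1=[P1,P2,P4] Q2=[]
t=20-22: P5@Q0 runs 2, rem=6, I/O yield, promote→Q0. Q0=[P3,P5] Q1=[P1,P2,P4] Q2=[]
t=22-24: P3@Q0 runs 2, rem=2, I/O yield, promote→Q0. Q0=[P5,P3] Q1=[P1,P2,P4] Q2=[]
t=24-26: P5@Q0 runs 2, rem=4, I/O yield, promote→Q0. Q0=[P3,P5] Q1=[P1,P2,P4] Q2=[]
t=26-28: P3@Q0 runs 2, rem=0, completes. Q0=[P5] Q1=[P1,P2,P4] Q2=[]
t=28-30: P5@Q0 runs 2, rem=2, I/O yield, promote→Q0. Q0=[P5] Q1=[P1,P2,P4] Q2=[]
t=30-32: P5@Q0 runs 2, rem=0, completes. Q0=[] Q1=[P1,P2,P4] Q2=[]
t=32-36: P1@Q1 runs 4, rem=1, quantum used, demote→Q2. Q0=[] Q1=[P2,P4] Q2=[P1]
t=36-40: P2@Q1 runs 4, rem=8, quantum used, demote→Q2. Q0=[] Q1=[P4] Q2=[P1,P2]
t=40-44: P4@Q1 runs 4, rem=1, quantum used, demote→Q2. Q0=[] Q1=[] Q2=[P1,P2,P4]
t=44-45: P1@Q2 runs 1, rem=0, completes. Q0=[] Q1=[] Q2=[P2,P4]
t=45-53: P2@Q2 runs 8, rem=0, completes. Q0=[] Q1=[] Q2=[P4]
t=53-54: P4@Q2 runs 1, rem=0, completes. Q0=[] Q1=[] Q2=[]

Answer: P3,P5,P1,P2,P4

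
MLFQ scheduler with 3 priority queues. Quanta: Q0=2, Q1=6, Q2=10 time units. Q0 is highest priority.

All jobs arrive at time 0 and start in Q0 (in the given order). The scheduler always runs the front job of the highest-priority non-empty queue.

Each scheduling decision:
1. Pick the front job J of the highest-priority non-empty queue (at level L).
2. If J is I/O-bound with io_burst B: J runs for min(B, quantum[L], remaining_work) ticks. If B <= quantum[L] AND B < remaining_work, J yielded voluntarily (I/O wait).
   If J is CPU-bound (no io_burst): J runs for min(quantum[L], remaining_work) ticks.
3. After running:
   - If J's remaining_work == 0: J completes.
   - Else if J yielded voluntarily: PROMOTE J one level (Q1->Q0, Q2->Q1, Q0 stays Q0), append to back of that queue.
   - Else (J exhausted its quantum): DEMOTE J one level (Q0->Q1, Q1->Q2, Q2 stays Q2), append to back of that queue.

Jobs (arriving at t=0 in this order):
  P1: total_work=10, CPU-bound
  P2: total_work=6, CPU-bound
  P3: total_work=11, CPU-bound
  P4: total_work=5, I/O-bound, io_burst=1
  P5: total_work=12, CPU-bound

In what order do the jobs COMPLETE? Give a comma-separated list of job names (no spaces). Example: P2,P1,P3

Answer: P4,P2,P1,P3,P5

Derivation:
t=0-2: P1@Q0 runs 2, rem=8, quantum used, demote→Q1. Q0=[P2,P3,P4,P5] Q1=[P1] Q2=[]
t=2-4: P2@Q0 runs 2, rem=4, quantum used, demote→Q1. Q0=[P3,P4,P5] Q1=[P1,P2] Q2=[]
t=4-6: P3@Q0 runs 2, rem=9, quantum used, demote→Q1. Q0=[P4,P5] Q1=[P1,P2,P3] Q2=[]
t=6-7: P4@Q0 runs 1, rem=4, I/O yield, promote→Q0. Q0=[P5,P4] Q1=[P1,P2,P3] Q2=[]
t=7-9: P5@Q0 runs 2, rem=10, quantum used, demote→Q1. Q0=[P4] Q1=[P1,P2,P3,P5] Q2=[]
t=9-10: P4@Q0 runs 1, rem=3, I/O yield, promote→Q0. Q0=[P4] Q1=[P1,P2,P3,P5] Q2=[]
t=10-11: P4@Q0 runs 1, rem=2, I/O yield, promote→Q0. Q0=[P4] Q1=[P1,P2,P3,P5] Q2=[]
t=11-12: P4@Q0 runs 1, rem=1, I/O yield, promote→Q0. Q0=[P4] Q1=[P1,P2,P3,P5] Q2=[]
t=12-13: P4@Q0 runs 1, rem=0, completes. Q0=[] Q1=[P1,P2,P3,P5] Q2=[]
t=13-19: P1@Q1 runs 6, rem=2, quantum used, demote→Q2. Q0=[] Q1=[P2,P3,P5] Q2=[P1]
t=19-23: P2@Q1 runs 4, rem=0, completes. Q0=[] Q1=[P3,P5] Q2=[P1]
t=23-29: P3@Q1 runs 6, rem=3, quantum used, demote→Q2. Q0=[] Q1=[P5] Q2=[P1,P3]
t=29-35: P5@Q1 runs 6, rem=4, quantum used, demote→Q2. Q0=[] Q1=[] Q2=[P1,P3,P5]
t=35-37: P1@Q2 runs 2, rem=0, completes. Q0=[] Q1=[] Q2=[P3,P5]
t=37-40: P3@Q2 runs 3, rem=0, completes. Q0=[] Q1=[] Q2=[P5]
t=40-44: P5@Q2 runs 4, rem=0, completes. Q0=[] Q1=[] Q2=[]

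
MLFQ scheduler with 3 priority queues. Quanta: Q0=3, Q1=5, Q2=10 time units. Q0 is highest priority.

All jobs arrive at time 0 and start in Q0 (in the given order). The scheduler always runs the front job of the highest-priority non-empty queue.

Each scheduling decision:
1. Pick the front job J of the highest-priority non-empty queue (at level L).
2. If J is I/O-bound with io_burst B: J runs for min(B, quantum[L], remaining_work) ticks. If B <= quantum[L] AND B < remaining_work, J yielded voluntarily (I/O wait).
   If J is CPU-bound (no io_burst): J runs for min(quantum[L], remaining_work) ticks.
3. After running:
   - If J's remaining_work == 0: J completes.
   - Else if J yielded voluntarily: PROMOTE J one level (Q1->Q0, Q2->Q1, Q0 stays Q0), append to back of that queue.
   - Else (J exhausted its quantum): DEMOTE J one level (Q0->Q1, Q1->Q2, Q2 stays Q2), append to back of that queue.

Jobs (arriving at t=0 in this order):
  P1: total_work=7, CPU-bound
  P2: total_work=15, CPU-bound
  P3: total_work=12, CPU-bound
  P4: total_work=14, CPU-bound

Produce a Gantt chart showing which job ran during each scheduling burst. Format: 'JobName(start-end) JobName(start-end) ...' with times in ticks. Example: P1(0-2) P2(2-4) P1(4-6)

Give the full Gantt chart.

t=0-3: P1@Q0 runs 3, rem=4, quantum used, demote→Q1. Q0=[P2,P3,P4] Q1=[P1] Q2=[]
t=3-6: P2@Q0 runs 3, rem=12, quantum used, demote→Q1. Q0=[P3,P4] Q1=[P1,P2] Q2=[]
t=6-9: P3@Q0 runs 3, rem=9, quantum used, demote→Q1. Q0=[P4] Q1=[P1,P2,P3] Q2=[]
t=9-12: P4@Q0 runs 3, rem=11, quantum used, demote→Q1. Q0=[] Q1=[P1,P2,P3,P4] Q2=[]
t=12-16: P1@Q1 runs 4, rem=0, completes. Q0=[] Q1=[P2,P3,P4] Q2=[]
t=16-21: P2@Q1 runs 5, rem=7, quantum used, demote→Q2. Q0=[] Q1=[P3,P4] Q2=[P2]
t=21-26: P3@Q1 runs 5, rem=4, quantum used, demote→Q2. Q0=[] Q1=[P4] Q2=[P2,P3]
t=26-31: P4@Q1 runs 5, rem=6, quantum used, demote→Q2. Q0=[] Q1=[] Q2=[P2,P3,P4]
t=31-38: P2@Q2 runs 7, rem=0, completes. Q0=[] Q1=[] Q2=[P3,P4]
t=38-42: P3@Q2 runs 4, rem=0, completes. Q0=[] Q1=[] Q2=[P4]
t=42-48: P4@Q2 runs 6, rem=0, completes. Q0=[] Q1=[] Q2=[]

Answer: P1(0-3) P2(3-6) P3(6-9) P4(9-12) P1(12-16) P2(16-21) P3(21-26) P4(26-31) P2(31-38) P3(38-42) P4(42-48)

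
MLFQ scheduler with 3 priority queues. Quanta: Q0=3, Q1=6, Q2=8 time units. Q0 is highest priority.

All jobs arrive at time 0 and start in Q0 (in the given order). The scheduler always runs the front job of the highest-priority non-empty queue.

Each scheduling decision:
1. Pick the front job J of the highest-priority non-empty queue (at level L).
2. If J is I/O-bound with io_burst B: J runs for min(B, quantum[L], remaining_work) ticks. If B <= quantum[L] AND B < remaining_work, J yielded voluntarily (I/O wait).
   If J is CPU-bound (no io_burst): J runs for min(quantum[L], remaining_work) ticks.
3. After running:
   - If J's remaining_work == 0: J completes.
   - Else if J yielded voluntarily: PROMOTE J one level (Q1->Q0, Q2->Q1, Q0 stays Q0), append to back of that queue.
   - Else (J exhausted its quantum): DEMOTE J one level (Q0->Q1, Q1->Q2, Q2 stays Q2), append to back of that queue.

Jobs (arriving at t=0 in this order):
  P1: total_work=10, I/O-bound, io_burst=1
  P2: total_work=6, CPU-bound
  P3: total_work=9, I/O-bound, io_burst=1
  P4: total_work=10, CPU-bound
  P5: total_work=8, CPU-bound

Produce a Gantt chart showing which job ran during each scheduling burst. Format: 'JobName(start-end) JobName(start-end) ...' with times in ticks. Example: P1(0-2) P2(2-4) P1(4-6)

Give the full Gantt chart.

t=0-1: P1@Q0 runs 1, rem=9, I/O yield, promote→Q0. Q0=[P2,P3,P4,P5,P1] Q1=[] Q2=[]
t=1-4: P2@Q0 runs 3, rem=3, quantum used, demote→Q1. Q0=[P3,P4,P5,P1] Q1=[P2] Q2=[]
t=4-5: P3@Q0 runs 1, rem=8, I/O yield, promote→Q0. Q0=[P4,P5,P1,P3] Q1=[P2] Q2=[]
t=5-8: P4@Q0 runs 3, rem=7, quantum used, demote→Q1. Q0=[P5,P1,P3] Q1=[P2,P4] Q2=[]
t=8-11: P5@Q0 runs 3, rem=5, quantum used, demote→Q1. Q0=[P1,P3] Q1=[P2,P4,P5] Q2=[]
t=11-12: P1@Q0 runs 1, rem=8, I/O yield, promote→Q0. Q0=[P3,P1] Q1=[P2,P4,P5] Q2=[]
t=12-13: P3@Q0 runs 1, rem=7, I/O yield, promote→Q0. Q0=[P1,P3] Q1=[P2,P4,P5] Q2=[]
t=13-14: P1@Q0 runs 1, rem=7, I/O yield, promote→Q0. Q0=[P3,P1] Q1=[P2,P4,P5] Q2=[]
t=14-15: P3@Q0 runs 1, rem=6, I/O yield, promote→Q0. Q0=[P1,P3] Q1=[P2,P4,P5] Q2=[]
t=15-16: P1@Q0 runs 1, rem=6, I/O yield, promote→Q0. Q0=[P3,P1] Q1=[P2,P4,P5] Q2=[]
t=16-17: P3@Q0 runs 1, rem=5, I/O yield, promote→Q0. Q0=[P1,P3] Q1=[P2,P4,P5] Q2=[]
t=17-18: P1@Q0 runs 1, rem=5, I/O yield, promote→Q0. Q0=[P3,P1] Q1=[P2,P4,P5] Q2=[]
t=18-19: P3@Q0 runs 1, rem=4, I/O yield, promote→Q0. Q0=[P1,P3] Q1=[P2,P4,P5] Q2=[]
t=19-20: P1@Q0 runs 1, rem=4, I/O yield, promote→Q0. Q0=[P3,P1] Q1=[P2,P4,P5] Q2=[]
t=20-21: P3@Q0 runs 1, rem=3, I/O yield, promote→Q0. Q0=[P1,P3] Q1=[P2,P4,P5] Q2=[]
t=21-22: P1@Q0 runs 1, rem=3, I/O yield, promote→Q0. Q0=[P3,P1] Q1=[P2,P4,P5] Q2=[]
t=22-23: P3@Q0 runs 1, rem=2, I/O yield, promote→Q0. Q0=[P1,P3] Q1=[P2,P4,P5] Q2=[]
t=23-24: P1@Q0 runs 1, rem=2, I/O yield, promote→Q0. Q0=[P3,P1] Q1=[P2,P4,P5] Q2=[]
t=24-25: P3@Q0 runs 1, rem=1, I/O yield, promote→Q0. Q0=[P1,P3] Q1=[P2,P4,P5] Q2=[]
t=25-26: P1@Q0 runs 1, rem=1, I/O yield, promote→Q0. Q0=[P3,P1] Q1=[P2,P4,P5] Q2=[]
t=26-27: P3@Q0 runs 1, rem=0, completes. Q0=[P1] Q1=[P2,P4,P5] Q2=[]
t=27-28: P1@Q0 runs 1, rem=0, completes. Q0=[] Q1=[P2,P4,P5] Q2=[]
t=28-31: P2@Q1 runs 3, rem=0, completes. Q0=[] Q1=[P4,P5] Q2=[]
t=31-37: P4@Q1 runs 6, rem=1, quantum used, demote→Q2. Q0=[] Q1=[P5] Q2=[P4]
t=37-42: P5@Q1 runs 5, rem=0, completes. Q0=[] Q1=[] Q2=[P4]
t=42-43: P4@Q2 runs 1, rem=0, completes. Q0=[] Q1=[] Q2=[]

Answer: P1(0-1) P2(1-4) P3(4-5) P4(5-8) P5(8-11) P1(11-12) P3(12-13) P1(13-14) P3(14-15) P1(15-16) P3(16-17) P1(17-18) P3(18-19) P1(19-20) P3(20-21) P1(21-22) P3(22-23) P1(23-24) P3(24-25) P1(25-26) P3(26-27) P1(27-28) P2(28-31) P4(31-37) P5(37-42) P4(42-43)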